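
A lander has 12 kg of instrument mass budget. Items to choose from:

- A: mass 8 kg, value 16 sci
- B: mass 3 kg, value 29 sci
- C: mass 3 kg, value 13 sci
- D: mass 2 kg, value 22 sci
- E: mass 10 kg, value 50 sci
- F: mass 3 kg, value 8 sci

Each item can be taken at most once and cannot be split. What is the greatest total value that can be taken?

72 sci

Check high-value combinations within 12 kg:
- B+C+D+F: mass 3+3+2+3=11, value 29+13+22+8=72
- D+E: mass 2+10=12, value 22+50=72
- B+C+D: mass 3+3+2=8, value 29+13+22=64
Best: 72 sci.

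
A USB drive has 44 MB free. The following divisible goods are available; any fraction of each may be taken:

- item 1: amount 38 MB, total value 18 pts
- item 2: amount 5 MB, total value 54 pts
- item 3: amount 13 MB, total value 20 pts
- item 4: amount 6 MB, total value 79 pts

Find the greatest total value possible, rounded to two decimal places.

162.47

Take in order of value per unit:
- item 4 (79/6 per unit): all 6 → value 79, running total 79.00
- item 2 (54/5 per unit): all 5 → value 54, running total 133.00
- item 3 (20/13 per unit): all 13 → value 20, running total 153.00
- item 1 (18/38 per unit): 20 of 38 → value 20×18/38 = 9.4737, running total 162.47
Total 162.47.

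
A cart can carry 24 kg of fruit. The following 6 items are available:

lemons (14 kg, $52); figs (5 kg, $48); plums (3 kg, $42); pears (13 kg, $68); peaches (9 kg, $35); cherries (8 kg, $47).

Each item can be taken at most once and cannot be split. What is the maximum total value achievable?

Check high-value combinations within 24 kg:
- figs+plums+pears: weight 5+3+13=21, value 48+42+68=158
- plums+pears+cherries: weight 3+13+8=24, value 42+68+47=157
- lemons+figs+plums: weight 14+5+3=22, value 52+48+42=142
- figs+plums+cherries: weight 5+3+8=16, value 48+42+47=137
- figs+peaches+cherries: weight 5+9+8=22, value 48+35+47=130
Best: $158.

$158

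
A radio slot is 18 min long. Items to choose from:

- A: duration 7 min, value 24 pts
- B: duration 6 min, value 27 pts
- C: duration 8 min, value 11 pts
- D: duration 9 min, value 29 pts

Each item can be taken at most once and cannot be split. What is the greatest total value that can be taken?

Check high-value combinations within 18 min:
- B+D: duration 6+9=15, value 27+29=56
- A+D: duration 7+9=16, value 24+29=53
- A+B: duration 7+6=13, value 24+27=51
- C+D: duration 8+9=17, value 11+29=40
- B+C: duration 6+8=14, value 27+11=38
Best: 56 pts.

56 pts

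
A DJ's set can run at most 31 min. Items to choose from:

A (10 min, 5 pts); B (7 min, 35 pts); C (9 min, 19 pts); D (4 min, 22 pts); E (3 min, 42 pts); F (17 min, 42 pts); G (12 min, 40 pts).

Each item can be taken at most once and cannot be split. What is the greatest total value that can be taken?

141 pts

Check high-value combinations within 31 min:
- B+D+E+F: duration 7+4+3+17=31, value 35+22+42+42=141
- B+D+E+G: duration 7+4+3+12=26, value 35+22+42+40=139
- B+C+E+G: duration 7+9+3+12=31, value 35+19+42+40=136
- C+D+E+G: duration 9+4+3+12=28, value 19+22+42+40=123
- B+E+F: duration 7+3+17=27, value 35+42+42=119
Best: 141 pts.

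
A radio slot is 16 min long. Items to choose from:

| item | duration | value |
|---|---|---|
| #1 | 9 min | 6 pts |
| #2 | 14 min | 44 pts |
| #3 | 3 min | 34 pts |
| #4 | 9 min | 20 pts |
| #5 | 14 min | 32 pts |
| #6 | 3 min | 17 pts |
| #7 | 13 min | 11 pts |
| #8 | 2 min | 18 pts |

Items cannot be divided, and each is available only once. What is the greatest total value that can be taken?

Check high-value combinations within 16 min:
- #3+#4+#8: duration 3+9+2=14, value 34+20+18=72
- #3+#4+#6: duration 3+9+3=15, value 34+20+17=71
- #3+#6+#8: duration 3+3+2=8, value 34+17+18=69
- #2+#8: duration 14+2=16, value 44+18=62
- #1+#3+#8: duration 9+3+2=14, value 6+34+18=58
Best: 72 pts.

72 pts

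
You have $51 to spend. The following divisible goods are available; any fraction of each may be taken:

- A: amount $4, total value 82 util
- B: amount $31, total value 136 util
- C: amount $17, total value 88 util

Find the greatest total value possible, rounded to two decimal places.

Take in order of value per unit:
- A (82/4 per unit): all 4 → value 82, running total 82.00
- C (88/17 per unit): all 17 → value 88, running total 170.00
- B (136/31 per unit): 30 of 31 → value 30×136/31 = 131.6129, running total 301.61
Total 301.61.

301.61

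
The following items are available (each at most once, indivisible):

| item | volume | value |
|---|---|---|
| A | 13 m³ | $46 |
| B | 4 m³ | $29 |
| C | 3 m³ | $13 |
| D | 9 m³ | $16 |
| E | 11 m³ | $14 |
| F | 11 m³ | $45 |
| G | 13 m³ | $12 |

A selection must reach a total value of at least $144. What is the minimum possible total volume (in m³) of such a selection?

Subsets with value ≥ 144, sorted by total volume:
- A+B+C+D+F: volume 40, value 149
- A+B+C+E+F: volume 42, value 147
- A+B+C+F+G: volume 44, value 145
- A+B+D+E+F: volume 48, value 150
Minimum volume: 40 m³.

40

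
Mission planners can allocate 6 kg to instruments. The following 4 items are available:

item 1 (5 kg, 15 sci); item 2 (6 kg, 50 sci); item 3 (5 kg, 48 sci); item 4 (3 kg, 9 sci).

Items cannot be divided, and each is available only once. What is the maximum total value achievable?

50 sci

Check high-value combinations within 6 kg:
- item 2: mass 6, value 50
- item 3: mass 5, value 48
- item 1: mass 5, value 15
Best: 50 sci.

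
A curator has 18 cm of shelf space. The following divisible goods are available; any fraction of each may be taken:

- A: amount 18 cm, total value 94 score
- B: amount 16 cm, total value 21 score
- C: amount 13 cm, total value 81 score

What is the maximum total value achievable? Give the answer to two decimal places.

Take in order of value per unit:
- C (81/13 per unit): all 13 → value 81, running total 81.00
- A (94/18 per unit): 5 of 18 → value 5×94/18 = 26.1111, running total 107.11
Total 107.11.

107.11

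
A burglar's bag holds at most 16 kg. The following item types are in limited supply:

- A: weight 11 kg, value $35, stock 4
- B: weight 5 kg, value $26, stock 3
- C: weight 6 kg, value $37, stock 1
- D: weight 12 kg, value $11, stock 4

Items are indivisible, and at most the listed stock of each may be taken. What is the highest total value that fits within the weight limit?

Top feasible selections:
- 2×B + 1×C: weight 16, value 89
- 3×B: weight 15, value 78
Best: $89.

$89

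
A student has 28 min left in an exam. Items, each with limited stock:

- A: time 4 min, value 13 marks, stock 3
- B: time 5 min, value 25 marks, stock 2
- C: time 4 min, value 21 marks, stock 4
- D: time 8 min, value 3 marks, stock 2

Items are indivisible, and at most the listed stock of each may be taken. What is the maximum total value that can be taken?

Best selections within time 28 and stock limits:
- 2×B + 4×C: time 26, value 134
- 1×A + 2×B + 3×C: time 26, value 126
Best: 134 marks.

134 marks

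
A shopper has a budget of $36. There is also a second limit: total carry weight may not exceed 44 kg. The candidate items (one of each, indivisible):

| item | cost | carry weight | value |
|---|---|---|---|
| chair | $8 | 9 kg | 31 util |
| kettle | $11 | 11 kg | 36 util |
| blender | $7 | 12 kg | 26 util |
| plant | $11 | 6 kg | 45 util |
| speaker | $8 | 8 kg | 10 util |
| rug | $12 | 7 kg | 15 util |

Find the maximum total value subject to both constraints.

112 util

Feasible sets respecting both limits:
- chair+kettle+plant: cost 30, carry weight 26, value 112
- chair+blender+plant+speaker: cost 34, carry weight 35, value 112
- kettle+blender+plant: cost 29, carry weight 29, value 107
- chair+kettle+blender+speaker: cost 34, carry weight 40, value 103
Best: 112 util.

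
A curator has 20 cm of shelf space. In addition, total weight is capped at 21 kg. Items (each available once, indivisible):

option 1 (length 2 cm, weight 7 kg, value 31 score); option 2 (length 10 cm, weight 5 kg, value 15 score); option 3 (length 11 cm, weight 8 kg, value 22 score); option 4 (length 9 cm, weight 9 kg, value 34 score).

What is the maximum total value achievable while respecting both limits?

65 score

Feasible sets respecting both limits:
- option 1+option 4: length 11, weight 16, value 65
- option 3+option 4: length 20, weight 17, value 56
- option 1+option 3: length 13, weight 15, value 53
Best: 65 score.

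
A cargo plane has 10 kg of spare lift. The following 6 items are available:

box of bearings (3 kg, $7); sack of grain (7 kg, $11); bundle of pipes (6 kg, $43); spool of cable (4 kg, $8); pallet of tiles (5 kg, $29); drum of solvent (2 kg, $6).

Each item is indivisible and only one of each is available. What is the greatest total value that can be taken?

Check high-value combinations within 10 kg:
- bundle of pipes+spool of cable: weight 6+4=10, value 43+8=51
- box of bearings+bundle of pipes: weight 3+6=9, value 7+43=50
- bundle of pipes+drum of solvent: weight 6+2=8, value 43+6=49
- bundle of pipes: weight 6, value 43
- box of bearings+pallet of tiles+drum of solvent: weight 3+5+2=10, value 7+29+6=42
Best: $51.

$51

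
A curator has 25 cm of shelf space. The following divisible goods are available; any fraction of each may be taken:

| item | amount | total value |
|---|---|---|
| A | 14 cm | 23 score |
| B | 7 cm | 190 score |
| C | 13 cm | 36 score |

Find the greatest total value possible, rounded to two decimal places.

234.21

Take in order of value per unit:
- B (190/7 per unit): all 7 → value 190, running total 190.00
- C (36/13 per unit): all 13 → value 36, running total 226.00
- A (23/14 per unit): 5 of 14 → value 5×23/14 = 8.2143, running total 234.21
Total 234.21.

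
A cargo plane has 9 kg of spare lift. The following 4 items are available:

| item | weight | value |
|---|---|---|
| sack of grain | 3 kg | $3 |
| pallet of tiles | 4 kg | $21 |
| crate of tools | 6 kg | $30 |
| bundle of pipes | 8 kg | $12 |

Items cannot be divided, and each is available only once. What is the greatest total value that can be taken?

Check high-value combinations within 9 kg:
- sack of grain+crate of tools: weight 3+6=9, value 3+30=33
- crate of tools: weight 6, value 30
- sack of grain+pallet of tiles: weight 3+4=7, value 3+21=24
- pallet of tiles: weight 4, value 21
- bundle of pipes: weight 8, value 12
Best: $33.

$33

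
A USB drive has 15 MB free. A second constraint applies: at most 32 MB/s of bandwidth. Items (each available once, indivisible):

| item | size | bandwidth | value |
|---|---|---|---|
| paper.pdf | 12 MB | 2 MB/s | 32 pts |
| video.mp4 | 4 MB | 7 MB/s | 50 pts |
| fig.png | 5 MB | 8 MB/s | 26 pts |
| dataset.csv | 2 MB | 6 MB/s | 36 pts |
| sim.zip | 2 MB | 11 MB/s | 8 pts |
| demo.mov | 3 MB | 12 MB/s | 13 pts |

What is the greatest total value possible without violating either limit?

120 pts

Feasible sets respecting both limits:
- video.mp4+fig.png+dataset.csv+sim.zip: size 13, bandwidth 32, value 120
- video.mp4+fig.png+dataset.csv: size 11, bandwidth 21, value 112
- video.mp4+dataset.csv+demo.mov: size 9, bandwidth 25, value 99
- video.mp4+dataset.csv+sim.zip: size 8, bandwidth 24, value 94
Best: 120 pts.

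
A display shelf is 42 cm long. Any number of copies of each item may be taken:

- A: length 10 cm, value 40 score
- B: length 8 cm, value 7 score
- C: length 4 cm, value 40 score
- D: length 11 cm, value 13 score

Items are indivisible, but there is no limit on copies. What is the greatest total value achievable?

400 score

Best value-per-unit is C at 40/4, and filling with it alone uses length 10×4=40. No mix of the others beats 10×40 = 400.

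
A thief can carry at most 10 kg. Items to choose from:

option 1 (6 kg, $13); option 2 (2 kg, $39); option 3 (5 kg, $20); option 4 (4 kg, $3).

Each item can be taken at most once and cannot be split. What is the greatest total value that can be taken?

Check high-value combinations within 10 kg:
- option 2+option 3: weight 2+5=7, value 39+20=59
- option 1+option 2: weight 6+2=8, value 13+39=52
- option 2+option 4: weight 2+4=6, value 39+3=42
Best: $59.

$59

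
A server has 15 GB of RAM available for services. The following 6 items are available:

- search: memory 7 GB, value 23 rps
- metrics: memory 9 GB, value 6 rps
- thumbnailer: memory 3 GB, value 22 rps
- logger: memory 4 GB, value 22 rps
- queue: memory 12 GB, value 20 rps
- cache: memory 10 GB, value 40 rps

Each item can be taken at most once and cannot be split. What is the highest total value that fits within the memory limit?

67 rps

Check high-value combinations within 15 GB:
- search+thumbnailer+logger: memory 7+3+4=14, value 23+22+22=67
- thumbnailer+cache: memory 3+10=13, value 22+40=62
- logger+cache: memory 4+10=14, value 22+40=62
- search+thumbnailer: memory 7+3=10, value 23+22=45
- search+logger: memory 7+4=11, value 23+22=45
Best: 67 rps.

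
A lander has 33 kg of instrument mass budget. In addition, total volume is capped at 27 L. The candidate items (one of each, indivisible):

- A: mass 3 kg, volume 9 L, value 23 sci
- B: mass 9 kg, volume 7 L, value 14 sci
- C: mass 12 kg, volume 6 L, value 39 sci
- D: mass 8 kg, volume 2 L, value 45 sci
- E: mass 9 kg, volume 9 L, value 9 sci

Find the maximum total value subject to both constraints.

Feasible sets respecting both limits:
- A+B+C+D: mass 32, volume 24, value 121
- A+C+D+E: mass 32, volume 26, value 116
- A+C+D: mass 23, volume 17, value 107
Best: 121 sci.

121 sci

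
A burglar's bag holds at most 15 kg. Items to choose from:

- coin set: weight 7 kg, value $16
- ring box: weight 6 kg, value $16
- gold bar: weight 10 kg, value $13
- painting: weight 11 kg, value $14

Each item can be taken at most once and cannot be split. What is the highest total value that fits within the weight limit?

Check high-value combinations within 15 kg:
- coin set+ring box: weight 7+6=13, value 16+16=32
- ring box: weight 6, value 16
- coin set: weight 7, value 16
Best: $32.

$32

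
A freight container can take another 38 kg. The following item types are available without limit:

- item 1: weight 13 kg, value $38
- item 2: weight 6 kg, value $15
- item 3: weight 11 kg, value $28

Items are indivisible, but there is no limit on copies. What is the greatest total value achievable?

Best value-per-unit is item 1 at 38/13; filling with it alone gives 2×38 = 76.
Optimal mix: 2×item 1 + 2×item 2 → weight 38, value 106.

$106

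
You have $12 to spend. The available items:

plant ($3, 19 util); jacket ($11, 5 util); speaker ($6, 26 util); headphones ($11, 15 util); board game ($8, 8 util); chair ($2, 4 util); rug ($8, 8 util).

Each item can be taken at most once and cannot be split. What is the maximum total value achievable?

Check high-value combinations within $12:
- plant+speaker+chair: cost 3+6+2=11, value 19+26+4=49
- plant+speaker: cost 3+6=9, value 19+26=45
- speaker+chair: cost 6+2=8, value 26+4=30
- plant+board game: cost 3+8=11, value 19+8=27
Best: 49 util.

49 util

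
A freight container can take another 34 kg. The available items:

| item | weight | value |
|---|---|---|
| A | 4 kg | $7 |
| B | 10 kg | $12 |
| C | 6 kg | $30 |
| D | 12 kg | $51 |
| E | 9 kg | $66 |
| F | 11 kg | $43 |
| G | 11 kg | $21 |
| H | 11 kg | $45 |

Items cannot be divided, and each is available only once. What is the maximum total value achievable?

$162

Check high-value combinations within 34 kg:
- D+E+H: weight 12+9+11=32, value 51+66+45=162
- D+E+F: weight 12+9+11=32, value 51+66+43=160
- A+C+D+E: weight 4+6+12+9=31, value 7+30+51+66=154
- E+F+H: weight 9+11+11=31, value 66+43+45=154
Best: $162.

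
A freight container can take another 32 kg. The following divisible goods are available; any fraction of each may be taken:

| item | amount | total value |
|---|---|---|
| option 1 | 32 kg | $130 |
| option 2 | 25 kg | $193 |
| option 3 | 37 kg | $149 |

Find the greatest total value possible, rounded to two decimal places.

221.44

Take in order of value per unit:
- option 2 (193/25 per unit): all 25 → value 193, running total 193.00
- option 1 (130/32 per unit): 7 of 32 → value 7×130/32 = 28.4375, running total 221.44
Total 221.44.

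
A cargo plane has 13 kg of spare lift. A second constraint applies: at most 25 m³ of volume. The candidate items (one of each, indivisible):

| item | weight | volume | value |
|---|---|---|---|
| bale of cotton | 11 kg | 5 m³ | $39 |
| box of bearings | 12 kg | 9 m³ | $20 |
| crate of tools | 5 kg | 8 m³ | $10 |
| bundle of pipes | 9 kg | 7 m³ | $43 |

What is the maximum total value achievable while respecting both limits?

$43

Feasible sets respecting both limits:
- bundle of pipes: weight 9, volume 7, value 43
- bale of cotton: weight 11, volume 5, value 39
- box of bearings: weight 12, volume 9, value 20
- crate of tools: weight 5, volume 8, value 10
Best: $43.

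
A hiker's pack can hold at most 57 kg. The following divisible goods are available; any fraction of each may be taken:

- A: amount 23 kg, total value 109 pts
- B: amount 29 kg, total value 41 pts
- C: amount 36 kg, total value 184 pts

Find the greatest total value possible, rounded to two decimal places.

283.52

Take in order of value per unit:
- C (184/36 per unit): all 36 → value 184, running total 184.00
- A (109/23 per unit): 21 of 23 → value 21×109/23 = 99.5217, running total 283.52
Total 283.52.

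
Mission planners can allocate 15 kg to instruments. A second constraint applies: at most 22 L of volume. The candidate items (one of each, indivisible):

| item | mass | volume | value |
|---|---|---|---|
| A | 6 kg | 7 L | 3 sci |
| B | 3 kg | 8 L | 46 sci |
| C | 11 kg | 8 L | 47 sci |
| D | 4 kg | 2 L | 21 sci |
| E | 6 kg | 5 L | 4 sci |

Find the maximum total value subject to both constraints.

93 sci

Feasible sets respecting both limits:
- B+C: mass 14, volume 16, value 93
- B+D+E: mass 13, volume 15, value 71
- A+B+D: mass 13, volume 17, value 70
Best: 93 sci.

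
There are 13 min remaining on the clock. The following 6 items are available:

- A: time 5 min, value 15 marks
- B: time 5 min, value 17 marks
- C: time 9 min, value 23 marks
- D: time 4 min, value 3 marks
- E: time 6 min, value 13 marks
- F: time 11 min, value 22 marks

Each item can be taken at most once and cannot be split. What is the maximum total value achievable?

32 marks

Check high-value combinations within 13 min:
- A+B: time 5+5=10, value 15+17=32
- B+E: time 5+6=11, value 17+13=30
- A+E: time 5+6=11, value 15+13=28
Best: 32 marks.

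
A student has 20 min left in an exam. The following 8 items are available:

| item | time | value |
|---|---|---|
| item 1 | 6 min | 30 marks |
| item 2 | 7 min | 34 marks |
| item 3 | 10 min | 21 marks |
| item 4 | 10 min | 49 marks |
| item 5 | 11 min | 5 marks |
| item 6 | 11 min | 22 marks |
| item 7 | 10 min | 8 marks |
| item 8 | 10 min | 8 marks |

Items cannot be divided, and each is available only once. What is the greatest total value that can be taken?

83 marks

This is a 0/1 knapsack; check combinations near the capacity.
- item 2+item 4: time 7+10=17, value 34+49=83
- item 1+item 4: time 6+10=16, value 30+49=79
- item 3+item 4: time 10+10=20, value 21+49=70
Best: 83 marks.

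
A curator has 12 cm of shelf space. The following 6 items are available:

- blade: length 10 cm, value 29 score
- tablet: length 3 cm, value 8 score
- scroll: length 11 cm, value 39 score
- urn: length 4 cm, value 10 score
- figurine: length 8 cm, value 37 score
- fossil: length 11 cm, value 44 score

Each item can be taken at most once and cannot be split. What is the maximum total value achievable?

Check high-value combinations within 12 cm:
- urn+figurine: length 4+8=12, value 10+37=47
- tablet+figurine: length 3+8=11, value 8+37=45
- fossil: length 11, value 44
- scroll: length 11, value 39
Best: 47 score.

47 score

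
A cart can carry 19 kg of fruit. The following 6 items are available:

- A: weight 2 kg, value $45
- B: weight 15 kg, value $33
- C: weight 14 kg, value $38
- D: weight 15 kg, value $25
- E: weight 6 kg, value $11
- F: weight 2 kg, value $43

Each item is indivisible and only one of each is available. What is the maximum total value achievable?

$126

This is a 0/1 knapsack; check combinations near the capacity.
- A+C+F: weight 2+14+2=18, value 45+38+43=126
- A+B+F: weight 2+15+2=19, value 45+33+43=121
- A+D+F: weight 2+15+2=19, value 45+25+43=113
- A+E+F: weight 2+6+2=10, value 45+11+43=99
- A+F: weight 2+2=4, value 45+43=88
Best: $126.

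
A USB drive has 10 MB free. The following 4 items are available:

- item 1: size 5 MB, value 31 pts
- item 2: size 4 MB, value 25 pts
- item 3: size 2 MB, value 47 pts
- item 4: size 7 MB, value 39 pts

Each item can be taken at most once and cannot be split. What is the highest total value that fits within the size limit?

Check high-value combinations within 10 MB:
- item 3+item 4: size 2+7=9, value 47+39=86
- item 1+item 3: size 5+2=7, value 31+47=78
- item 2+item 3: size 4+2=6, value 25+47=72
- item 1+item 2: size 5+4=9, value 31+25=56
- item 3: size 2, value 47
Best: 86 pts.

86 pts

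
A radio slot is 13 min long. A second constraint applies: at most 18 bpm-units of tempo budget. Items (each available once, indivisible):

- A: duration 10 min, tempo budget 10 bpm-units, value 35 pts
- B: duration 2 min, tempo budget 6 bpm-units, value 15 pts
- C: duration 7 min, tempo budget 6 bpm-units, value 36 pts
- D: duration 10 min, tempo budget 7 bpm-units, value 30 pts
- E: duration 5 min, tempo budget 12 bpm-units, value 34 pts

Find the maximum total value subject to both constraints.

70 pts

Feasible sets respecting both limits:
- C+E: duration 12, tempo budget 18, value 70
- B+C: duration 9, tempo budget 12, value 51
- A+B: duration 12, tempo budget 16, value 50
- B+E: duration 7, tempo budget 18, value 49
Best: 70 pts.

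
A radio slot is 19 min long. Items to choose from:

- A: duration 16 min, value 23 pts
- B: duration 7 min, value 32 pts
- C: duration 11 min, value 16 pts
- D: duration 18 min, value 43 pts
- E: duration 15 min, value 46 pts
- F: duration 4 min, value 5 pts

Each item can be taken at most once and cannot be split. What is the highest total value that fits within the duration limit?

Check high-value combinations within 19 min:
- E+F: duration 15+4=19, value 46+5=51
- B+C: duration 7+11=18, value 32+16=48
- E: duration 15, value 46
Best: 51 pts.

51 pts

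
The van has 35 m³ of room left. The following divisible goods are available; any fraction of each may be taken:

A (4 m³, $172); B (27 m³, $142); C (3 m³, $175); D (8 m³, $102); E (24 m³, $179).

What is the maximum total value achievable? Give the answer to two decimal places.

Take in order of value per unit:
- C (175/3 per unit): all 3 → value 175, running total 175.00
- A (172/4 per unit): all 4 → value 172, running total 347.00
- D (102/8 per unit): all 8 → value 102, running total 449.00
- E (179/24 per unit): 20 of 24 → value 20×179/24 = 149.1667, running total 598.17
Total 598.17.

598.17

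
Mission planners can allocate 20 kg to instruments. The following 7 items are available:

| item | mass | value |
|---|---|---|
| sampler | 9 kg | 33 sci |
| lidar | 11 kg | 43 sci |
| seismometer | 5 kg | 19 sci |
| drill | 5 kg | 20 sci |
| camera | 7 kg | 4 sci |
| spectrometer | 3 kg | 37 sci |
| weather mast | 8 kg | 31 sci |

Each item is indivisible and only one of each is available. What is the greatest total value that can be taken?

101 sci

This is a 0/1 knapsack; check combinations near the capacity.
- sampler+spectrometer+weather mast: mass 9+3+8=20, value 33+37+31=101
- lidar+drill+spectrometer: mass 11+5+3=19, value 43+20+37=100
- lidar+seismometer+spectrometer: mass 11+5+3=19, value 43+19+37=99
- sampler+drill+spectrometer: mass 9+5+3=17, value 33+20+37=90
Best: 101 sci.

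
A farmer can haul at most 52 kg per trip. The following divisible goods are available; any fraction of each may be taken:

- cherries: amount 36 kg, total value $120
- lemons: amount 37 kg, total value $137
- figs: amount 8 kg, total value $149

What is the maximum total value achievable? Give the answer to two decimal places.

309.33

Take in order of value per unit:
- figs (149/8 per unit): all 8 → value 149, running total 149.00
- lemons (137/37 per unit): all 37 → value 137, running total 286.00
- cherries (120/36 per unit): 7 of 36 → value 7×120/36 = 23.3333, running total 309.33
Total 309.33.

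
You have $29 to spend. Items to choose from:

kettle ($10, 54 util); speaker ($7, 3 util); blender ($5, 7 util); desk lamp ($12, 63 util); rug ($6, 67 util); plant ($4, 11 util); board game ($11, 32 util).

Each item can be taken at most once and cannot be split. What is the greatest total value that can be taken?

Check high-value combinations within $29:
- kettle+desk lamp+rug: cost 10+12+6=28, value 54+63+67=184
- desk lamp+rug+board game: cost 12+6+11=29, value 63+67+32=162
- kettle+rug+board game: cost 10+6+11=27, value 54+67+32=153
Best: 184 util.

184 util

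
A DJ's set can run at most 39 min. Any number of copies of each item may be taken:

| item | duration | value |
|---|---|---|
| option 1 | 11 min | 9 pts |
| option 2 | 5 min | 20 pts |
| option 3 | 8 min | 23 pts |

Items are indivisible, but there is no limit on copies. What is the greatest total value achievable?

143 pts

Best value-per-unit is option 2 at 20/5; filling with it alone gives 7×20 = 140.
Optimal mix: 6×option 2 + 1×option 3 → duration 38, value 143.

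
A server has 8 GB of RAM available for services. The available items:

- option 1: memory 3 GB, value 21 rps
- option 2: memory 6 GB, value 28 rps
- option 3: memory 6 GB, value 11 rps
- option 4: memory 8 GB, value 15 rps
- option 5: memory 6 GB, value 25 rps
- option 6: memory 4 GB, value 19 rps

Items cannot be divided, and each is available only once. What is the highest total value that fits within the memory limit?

40 rps

Check high-value combinations within 8 GB:
- option 1+option 6: memory 3+4=7, value 21+19=40
- option 2: memory 6, value 28
- option 5: memory 6, value 25
- option 1: memory 3, value 21
Best: 40 rps.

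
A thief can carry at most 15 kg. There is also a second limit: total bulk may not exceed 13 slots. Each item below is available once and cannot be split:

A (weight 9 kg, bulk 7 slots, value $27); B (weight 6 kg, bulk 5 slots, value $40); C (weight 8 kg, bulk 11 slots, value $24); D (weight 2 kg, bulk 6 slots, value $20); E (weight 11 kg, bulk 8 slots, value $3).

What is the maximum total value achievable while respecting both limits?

$67

Feasible sets respecting both limits:
- A+B: weight 15, bulk 12, value 67
- B+D: weight 8, bulk 11, value 60
- A+D: weight 11, bulk 13, value 47
- B: weight 6, bulk 5, value 40
Best: $67.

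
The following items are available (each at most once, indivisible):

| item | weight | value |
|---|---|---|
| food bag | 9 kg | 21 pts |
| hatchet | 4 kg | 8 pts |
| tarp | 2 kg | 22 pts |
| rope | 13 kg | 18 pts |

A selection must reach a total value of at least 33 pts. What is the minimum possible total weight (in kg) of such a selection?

Subsets with value ≥ 33, sorted by total weight:
- food bag+tarp: weight 11, value 43
- food bag+hatchet+tarp: weight 15, value 51
- tarp+rope: weight 15, value 40
Minimum weight: 11 kg.

11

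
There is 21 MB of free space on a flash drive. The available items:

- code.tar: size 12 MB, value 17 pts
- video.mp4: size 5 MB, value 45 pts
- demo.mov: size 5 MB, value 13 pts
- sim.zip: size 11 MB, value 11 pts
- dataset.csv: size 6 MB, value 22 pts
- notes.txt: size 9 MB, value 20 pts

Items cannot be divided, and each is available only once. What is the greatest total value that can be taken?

Check high-value combinations within 21 MB:
- video.mp4+dataset.csv+notes.txt: size 5+6+9=20, value 45+22+20=87
- video.mp4+demo.mov+dataset.csv: size 5+5+6=16, value 45+13+22=80
- video.mp4+demo.mov+notes.txt: size 5+5+9=19, value 45+13+20=78
- video.mp4+demo.mov+sim.zip: size 5+5+11=21, value 45+13+11=69
- video.mp4+dataset.csv: size 5+6=11, value 45+22=67
Best: 87 pts.

87 pts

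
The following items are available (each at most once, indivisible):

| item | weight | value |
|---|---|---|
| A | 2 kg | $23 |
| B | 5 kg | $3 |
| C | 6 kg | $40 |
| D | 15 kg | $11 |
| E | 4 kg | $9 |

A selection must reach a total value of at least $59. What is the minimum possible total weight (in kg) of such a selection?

Subsets with value ≥ 59, sorted by total weight:
- A+C: weight 8, value 63
- A+C+E: weight 12, value 72
Minimum weight: 8 kg.

8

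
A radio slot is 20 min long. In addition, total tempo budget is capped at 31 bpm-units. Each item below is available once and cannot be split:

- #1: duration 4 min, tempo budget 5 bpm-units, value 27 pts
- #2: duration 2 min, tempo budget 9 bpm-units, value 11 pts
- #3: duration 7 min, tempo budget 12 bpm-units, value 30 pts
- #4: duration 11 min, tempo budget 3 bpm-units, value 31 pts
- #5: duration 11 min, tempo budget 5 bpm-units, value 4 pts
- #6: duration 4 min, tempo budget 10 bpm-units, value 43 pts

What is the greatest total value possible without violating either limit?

101 pts

Feasible sets respecting both limits:
- #1+#4+#6: duration 19, tempo budget 18, value 101
- #1+#3+#6: duration 15, tempo budget 27, value 100
- #2+#4+#6: duration 17, tempo budget 22, value 85
Best: 101 pts.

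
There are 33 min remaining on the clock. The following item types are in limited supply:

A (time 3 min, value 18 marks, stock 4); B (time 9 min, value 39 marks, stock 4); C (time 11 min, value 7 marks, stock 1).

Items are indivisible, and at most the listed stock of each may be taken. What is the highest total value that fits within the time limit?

153 marks

Top feasible selections:
- 2×A + 3×B: time 33, value 153
- 4×A + 2×B: time 30, value 150
Best: 153 marks.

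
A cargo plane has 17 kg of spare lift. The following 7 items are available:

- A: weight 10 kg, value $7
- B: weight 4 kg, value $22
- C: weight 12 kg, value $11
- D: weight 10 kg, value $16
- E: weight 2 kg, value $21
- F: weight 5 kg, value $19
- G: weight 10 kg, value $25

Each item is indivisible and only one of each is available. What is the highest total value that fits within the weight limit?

$68

Check high-value combinations within 17 kg:
- B+E+G: weight 4+2+10=16, value 22+21+25=68
- E+F+G: weight 2+5+10=17, value 21+19+25=65
- B+E+F: weight 4+2+5=11, value 22+21+19=62
Best: $68.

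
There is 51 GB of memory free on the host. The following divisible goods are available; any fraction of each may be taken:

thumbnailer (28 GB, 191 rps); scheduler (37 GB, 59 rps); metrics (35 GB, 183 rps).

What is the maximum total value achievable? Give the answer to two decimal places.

Take in order of value per unit:
- thumbnailer (191/28 per unit): all 28 → value 191, running total 191.00
- metrics (183/35 per unit): 23 of 35 → value 23×183/35 = 120.2571, running total 311.26
Total 311.26.

311.26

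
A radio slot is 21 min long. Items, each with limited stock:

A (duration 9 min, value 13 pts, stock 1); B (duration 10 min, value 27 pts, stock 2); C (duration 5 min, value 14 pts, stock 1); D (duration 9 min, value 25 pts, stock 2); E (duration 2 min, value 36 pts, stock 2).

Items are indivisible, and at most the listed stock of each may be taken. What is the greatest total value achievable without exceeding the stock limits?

113 pts

Top feasible selections:
- 1×B + 1×C + 2×E: duration 19, value 113
- 1×C + 1×D + 2×E: duration 18, value 111
- 1×B + 2×E: duration 14, value 99
- 1×A + 1×C + 2×E: duration 18, value 99
Best: 113 pts.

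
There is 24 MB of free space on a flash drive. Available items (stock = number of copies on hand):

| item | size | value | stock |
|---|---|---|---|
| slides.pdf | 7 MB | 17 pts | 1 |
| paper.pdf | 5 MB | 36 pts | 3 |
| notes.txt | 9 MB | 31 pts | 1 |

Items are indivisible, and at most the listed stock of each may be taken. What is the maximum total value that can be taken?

Top feasible selections:
- 3×paper.pdf + 1×notes.txt: size 24, value 139
- 1×slides.pdf + 3×paper.pdf: size 22, value 125
Best: 139 pts.

139 pts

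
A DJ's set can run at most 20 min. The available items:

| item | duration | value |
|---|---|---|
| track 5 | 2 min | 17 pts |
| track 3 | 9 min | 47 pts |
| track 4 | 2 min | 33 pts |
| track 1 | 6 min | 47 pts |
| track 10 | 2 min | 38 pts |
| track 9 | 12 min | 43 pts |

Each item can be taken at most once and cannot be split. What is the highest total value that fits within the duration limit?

This is a 0/1 knapsack; check combinations near the capacity.
- track 3+track 4+track 1+track 10: duration 9+2+6+2=19, value 47+33+47+38=165
- track 5+track 3+track 1+track 10: duration 2+9+6+2=19, value 17+47+47+38=149
- track 5+track 3+track 4+track 1: duration 2+9+2+6=19, value 17+47+33+47=144
- track 5+track 4+track 1+track 10: duration 2+2+6+2=12, value 17+33+47+38=135
Best: 165 pts.

165 pts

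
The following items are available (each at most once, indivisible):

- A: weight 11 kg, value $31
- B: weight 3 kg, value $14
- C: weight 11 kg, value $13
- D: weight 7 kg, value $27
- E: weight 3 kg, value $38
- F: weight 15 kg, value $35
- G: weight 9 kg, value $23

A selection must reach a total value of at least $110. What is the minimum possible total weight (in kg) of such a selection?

24

Subsets with value ≥ 110, sorted by total weight:
- A+B+D+E: weight 24, value 110
- B+D+E+F: weight 28, value 114
- A+D+E+G: weight 30, value 119
- B+E+F+G: weight 30, value 110
Minimum weight: 24 kg.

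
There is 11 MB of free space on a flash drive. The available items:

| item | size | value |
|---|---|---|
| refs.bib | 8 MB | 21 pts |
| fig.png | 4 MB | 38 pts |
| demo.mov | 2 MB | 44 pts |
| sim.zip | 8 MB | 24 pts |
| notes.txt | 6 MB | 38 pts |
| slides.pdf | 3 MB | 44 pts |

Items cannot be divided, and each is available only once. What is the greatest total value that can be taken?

126 pts

Check high-value combinations within 11 MB:
- fig.png+demo.mov+slides.pdf: size 4+2+3=9, value 38+44+44=126
- demo.mov+notes.txt+slides.pdf: size 2+6+3=11, value 44+38+44=126
- demo.mov+slides.pdf: size 2+3=5, value 44+44=88
- fig.png+demo.mov: size 4+2=6, value 38+44=82
- fig.png+slides.pdf: size 4+3=7, value 38+44=82
Best: 126 pts.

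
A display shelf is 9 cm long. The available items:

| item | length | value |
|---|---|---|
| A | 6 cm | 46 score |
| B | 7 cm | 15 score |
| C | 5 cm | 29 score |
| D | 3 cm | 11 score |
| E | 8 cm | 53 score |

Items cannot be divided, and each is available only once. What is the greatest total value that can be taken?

Check high-value combinations within 9 cm:
- A+D: length 6+3=9, value 46+11=57
- E: length 8, value 53
- A: length 6, value 46
- C+D: length 5+3=8, value 29+11=40
- C: length 5, value 29
Best: 57 score.

57 score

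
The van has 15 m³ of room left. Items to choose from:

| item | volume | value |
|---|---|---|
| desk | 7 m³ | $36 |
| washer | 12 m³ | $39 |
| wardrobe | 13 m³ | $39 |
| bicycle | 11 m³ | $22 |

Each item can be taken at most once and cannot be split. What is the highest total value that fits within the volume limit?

Check high-value combinations within 15 m³:
- washer: volume 12, value 39
- wardrobe: volume 13, value 39
- desk: volume 7, value 36
- bicycle: volume 11, value 22
Best: $39.

$39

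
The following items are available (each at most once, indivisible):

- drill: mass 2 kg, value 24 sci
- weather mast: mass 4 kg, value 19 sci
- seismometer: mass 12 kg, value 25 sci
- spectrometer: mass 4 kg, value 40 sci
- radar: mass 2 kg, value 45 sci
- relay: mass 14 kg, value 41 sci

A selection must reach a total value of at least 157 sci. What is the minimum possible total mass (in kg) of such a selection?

Subsets with value ≥ 157, sorted by total mass:
- drill+weather mast+spectrometer+radar+relay: mass 26, value 169
- drill+seismometer+spectrometer+radar+relay: mass 34, value 175
- weather mast+seismometer+spectrometer+radar+relay: mass 36, value 170
Minimum mass: 26 kg.

26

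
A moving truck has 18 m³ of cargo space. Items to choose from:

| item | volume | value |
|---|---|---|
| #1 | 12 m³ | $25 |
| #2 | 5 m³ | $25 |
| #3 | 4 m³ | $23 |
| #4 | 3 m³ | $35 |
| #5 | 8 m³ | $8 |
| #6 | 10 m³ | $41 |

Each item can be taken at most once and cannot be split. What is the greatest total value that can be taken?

$101

Check high-value combinations within 18 m³:
- #2+#4+#6: volume 5+3+10=18, value 25+35+41=101
- #3+#4+#6: volume 4+3+10=17, value 23+35+41=99
- #2+#3+#4: volume 5+4+3=12, value 25+23+35=83
Best: $101.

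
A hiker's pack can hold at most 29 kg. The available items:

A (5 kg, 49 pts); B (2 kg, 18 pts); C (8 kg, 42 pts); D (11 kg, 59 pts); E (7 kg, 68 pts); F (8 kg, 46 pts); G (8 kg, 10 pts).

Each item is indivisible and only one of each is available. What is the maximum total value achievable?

205 pts

This is a 0/1 knapsack; check combinations near the capacity.
- A+C+E+F: weight 5+8+7+8=28, value 49+42+68+46=205
- A+B+D+E: weight 5+2+11+7=25, value 49+18+59+68=194
- B+D+E+F: weight 2+11+7+8=28, value 18+59+68+46=191
- B+C+D+E: weight 2+8+11+7=28, value 18+42+59+68=187
- A+B+E+F: weight 5+2+7+8=22, value 49+18+68+46=181
Best: 205 pts.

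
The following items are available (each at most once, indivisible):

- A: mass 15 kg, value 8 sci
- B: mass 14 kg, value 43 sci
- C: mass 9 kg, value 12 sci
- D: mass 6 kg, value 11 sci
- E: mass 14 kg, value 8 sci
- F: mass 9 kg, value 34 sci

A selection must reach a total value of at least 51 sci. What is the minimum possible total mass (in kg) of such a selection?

20

Subsets with value ≥ 51, sorted by total mass:
- B+D: mass 20, value 54
- B+F: mass 23, value 77
Minimum mass: 20 kg.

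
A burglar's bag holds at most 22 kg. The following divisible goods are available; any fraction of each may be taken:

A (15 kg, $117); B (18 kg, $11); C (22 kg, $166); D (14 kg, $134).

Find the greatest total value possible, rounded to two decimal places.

Take in order of value per unit:
- D (134/14 per unit): all 14 → value 134, running total 134.00
- A (117/15 per unit): 8 of 15 → value 8×117/15 = 62.4000, running total 196.40
Total 196.40.

196.40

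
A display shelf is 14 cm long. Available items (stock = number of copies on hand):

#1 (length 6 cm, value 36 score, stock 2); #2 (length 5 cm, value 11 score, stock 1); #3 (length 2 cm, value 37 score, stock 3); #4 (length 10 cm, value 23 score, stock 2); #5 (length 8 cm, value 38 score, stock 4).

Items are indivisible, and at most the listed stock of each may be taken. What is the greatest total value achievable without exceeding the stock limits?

Best selections within length 14 and stock limits:
- 3×#3 + 1×#5: length 14, value 149
- 1×#1 + 3×#3: length 12, value 147
- 1×#2 + 3×#3: length 11, value 122
Best: 149 score.

149 score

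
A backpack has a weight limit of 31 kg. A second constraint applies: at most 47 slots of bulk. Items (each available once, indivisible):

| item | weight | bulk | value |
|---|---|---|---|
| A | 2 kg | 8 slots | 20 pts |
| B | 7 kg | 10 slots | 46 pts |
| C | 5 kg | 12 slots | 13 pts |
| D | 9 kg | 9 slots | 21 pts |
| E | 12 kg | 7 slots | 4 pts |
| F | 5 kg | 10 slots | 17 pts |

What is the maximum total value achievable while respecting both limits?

Feasible sets respecting both limits:
- A+B+D+F: weight 23, bulk 37, value 104
- A+B+C+D: weight 23, bulk 39, value 100
- A+B+C+E+F: weight 31, bulk 47, value 100
Best: 104 pts.

104 pts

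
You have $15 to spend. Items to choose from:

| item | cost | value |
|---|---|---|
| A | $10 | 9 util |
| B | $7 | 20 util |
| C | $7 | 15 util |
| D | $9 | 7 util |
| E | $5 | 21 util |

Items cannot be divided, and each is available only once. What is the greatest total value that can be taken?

41 util

Check high-value combinations within $15:
- B+E: cost 7+5=12, value 20+21=41
- C+E: cost 7+5=12, value 15+21=36
- B+C: cost 7+7=14, value 20+15=35
Best: 41 util.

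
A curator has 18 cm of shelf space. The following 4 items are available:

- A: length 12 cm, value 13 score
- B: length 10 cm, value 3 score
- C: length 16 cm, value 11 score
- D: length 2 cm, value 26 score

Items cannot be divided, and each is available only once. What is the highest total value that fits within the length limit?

This is a 0/1 knapsack; check combinations near the capacity.
- A+D: length 12+2=14, value 13+26=39
- C+D: length 16+2=18, value 11+26=37
- B+D: length 10+2=12, value 3+26=29
Best: 39 score.

39 score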